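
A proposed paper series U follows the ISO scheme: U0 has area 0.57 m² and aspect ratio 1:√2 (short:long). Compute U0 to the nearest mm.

635 × 898 mm

Let the short side be w mm. Then w · w√2 = 0.57 m² = 570,000 mm².
w² = 570,000/√2, so w ≈ 634.9 mm; long side = w√2 ≈ 897.8 mm.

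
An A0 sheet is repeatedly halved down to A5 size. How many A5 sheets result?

A0 = 841 × 1189 mm; A5 = 148 × 210 mm.
Each halving step doubles the count; 5 steps from A0 to A5.
2^5 = 32.

32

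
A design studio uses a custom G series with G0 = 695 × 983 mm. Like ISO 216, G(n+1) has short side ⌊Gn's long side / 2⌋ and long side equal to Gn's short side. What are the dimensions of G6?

86 × 122 mm

G1 = 491 × 695 mm (from G0 by 1 halving).
G2: ⌊695/2⌋ × 491 = 347 × 491 mm
G3: ⌊491/2⌋ × 347 = 245 × 347 mm
G4: ⌊347/2⌋ × 245 = 173 × 245 mm
G5: ⌊245/2⌋ × 173 = 122 × 173 mm
G6: ⌊173/2⌋ × 122 = 86 × 122 mm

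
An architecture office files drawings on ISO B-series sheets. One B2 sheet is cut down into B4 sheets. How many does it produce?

4

Each ISO step halves the sheet: 1 × B2 → 2 × B3 → 4 × B4
From B2 to B4 is 2 halving steps: 2^2 = 4.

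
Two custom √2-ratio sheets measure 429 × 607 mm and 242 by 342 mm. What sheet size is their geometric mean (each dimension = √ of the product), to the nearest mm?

322 × 456 mm

Short side: √(429 · 242) = √103818 ≈ 322.2 → 322 mm
Long side: √(607 · 342) = √207594 ≈ 455.6 → 456 mm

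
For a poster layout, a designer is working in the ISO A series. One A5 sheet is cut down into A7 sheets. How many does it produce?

A5 = 148 × 210 mm; A7 = 74 × 105 mm.
Each halving step doubles the count; 2 steps from A5 to A7.
2^2 = 4.

4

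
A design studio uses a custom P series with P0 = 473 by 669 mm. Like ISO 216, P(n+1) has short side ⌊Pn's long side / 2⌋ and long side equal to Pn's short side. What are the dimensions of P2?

236 × 334 mm

P1: ⌊669/2⌋ × 473 = 334 × 473 mm
P2: ⌊473/2⌋ × 334 = 236 × 334 mm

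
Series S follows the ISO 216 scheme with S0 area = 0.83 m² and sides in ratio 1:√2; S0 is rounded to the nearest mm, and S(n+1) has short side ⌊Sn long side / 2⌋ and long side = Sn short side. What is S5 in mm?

135 × 191 mm

Let S0's short side be w mm. w · w√2 = 0.83 m² = 830,000 mm², so w ≈ 766.1 mm and w√2 ≈ 1083.4 mm → S0 = 766 × 1083 mm.
S1: ⌊1083/2⌋ × 766 = 541 × 766 mm
S2: ⌊766/2⌋ × 541 = 383 × 541 mm
S3: ⌊541/2⌋ × 383 = 270 × 383 mm
S4: ⌊383/2⌋ × 270 = 191 × 270 mm
S5: ⌊270/2⌋ × 191 = 135 × 191 mm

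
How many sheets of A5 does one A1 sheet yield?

Each ISO step halves the sheet: 1 × A1 → 2 × A2 → 4 × A3 → 8 × A4 → …
From A1 to A5 is 4 halving steps: 2^4 = 16.

16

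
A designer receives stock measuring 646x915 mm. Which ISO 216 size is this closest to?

C1 (648 × 917 mm)

Aspect ratio 915/646 ≈ 1.416 — close to the ISO √2 ≈ 1.414.
In the C-series (envelope sizes, between A and B): C1 = 648 × 917 mm.
Off by 4 mm total — nearest standard size.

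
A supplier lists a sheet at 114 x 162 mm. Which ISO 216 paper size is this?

Aspect ratio 162/114 ≈ 1.421 — close to the ISO √2 ≈ 1.414.
In the C-series (envelope sizes, between A and B): C6 = 114 × 162 mm.

C6 (114 × 162 mm)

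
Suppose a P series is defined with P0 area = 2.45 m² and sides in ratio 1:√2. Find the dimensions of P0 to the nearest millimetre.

1316 × 1861 mm

Let the short side be w mm. Then w · w√2 = 2.45 m² = 2,450,000 mm².
w² = 2,450,000/√2, so w ≈ 1316.2 mm; long side = w√2 ≈ 1861.4 mm.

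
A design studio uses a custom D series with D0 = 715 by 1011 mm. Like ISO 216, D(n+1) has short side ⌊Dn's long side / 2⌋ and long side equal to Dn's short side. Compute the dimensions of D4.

178 × 252 mm

D1: ⌊1011/2⌋ × 715 = 505 × 715 mm
D2: ⌊715/2⌋ × 505 = 357 × 505 mm
D3: ⌊505/2⌋ × 357 = 252 × 357 mm
D4: ⌊357/2⌋ × 252 = 178 × 252 mm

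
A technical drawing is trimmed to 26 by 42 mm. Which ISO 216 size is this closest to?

C10 (28 × 40 mm)

Aspect ratio 42/26 ≈ 1.615 (ISO target is √2 ≈ 1.414).
In the C-series (envelope sizes, between A and B): C10 = 28 × 40 mm.
Off by 4 mm total — nearest standard size.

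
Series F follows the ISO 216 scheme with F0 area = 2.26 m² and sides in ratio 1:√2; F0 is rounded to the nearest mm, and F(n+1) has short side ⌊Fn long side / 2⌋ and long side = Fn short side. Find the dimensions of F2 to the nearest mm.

Let F0's short side be w mm. w · w√2 = 2.26 m² = 2,260,000 mm², so w ≈ 1264.1 mm and w√2 ≈ 1787.8 mm → F0 = 1264 × 1788 mm.
F1: ⌊1788/2⌋ × 1264 = 894 × 1264 mm
F2: ⌊1264/2⌋ × 894 = 632 × 894 mm

632 × 894 mm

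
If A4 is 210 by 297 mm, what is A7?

A5: ⌊297/2⌋ × 210 = 148 × 210 mm
A6: ⌊210/2⌋ × 148 = 105 × 148 mm
A7: ⌊148/2⌋ × 105 = 74 × 105 mm

74 × 105 mm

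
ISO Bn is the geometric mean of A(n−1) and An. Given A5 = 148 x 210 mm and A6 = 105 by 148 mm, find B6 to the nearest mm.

Short side: √(148 · 105) = √15540 ≈ 124.7 → 125 mm
Long side: √(210 · 148) = √31080 ≈ 176.3 → 176 mm

125 × 176 mm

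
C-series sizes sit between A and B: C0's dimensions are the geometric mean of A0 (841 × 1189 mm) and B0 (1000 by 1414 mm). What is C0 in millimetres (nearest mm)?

917 × 1297 mm

Short: √(841 · 1000) = √841000 ≈ 917.1 mm.
Long: √(1189 · 1414) = √1681246 ≈ 1296.6 mm.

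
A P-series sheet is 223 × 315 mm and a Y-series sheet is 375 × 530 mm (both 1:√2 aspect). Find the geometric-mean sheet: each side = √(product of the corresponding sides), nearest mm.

Short side: √(223 · 375) = √83625 ≈ 289.2 → 289 mm
Long side: √(315 · 530) = √166950 ≈ 408.6 → 409 mm

289 × 409 mm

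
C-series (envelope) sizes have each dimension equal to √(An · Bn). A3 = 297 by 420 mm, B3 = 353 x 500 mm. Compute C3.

Short side: √(297 · 353) = √104841 ≈ 323.8 → 324 mm
Long side: √(420 · 500) = √210000 ≈ 458.3 → 458 mm

324 × 458 mm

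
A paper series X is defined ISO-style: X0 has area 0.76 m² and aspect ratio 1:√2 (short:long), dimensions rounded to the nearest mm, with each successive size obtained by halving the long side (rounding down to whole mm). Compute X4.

Let X0's short side be w mm. w · w√2 = 0.76 m² = 760,000 mm², so w ≈ 733.1 mm and w√2 ≈ 1036.7 mm → X0 = 733 × 1037 mm.
X1: ⌊1037/2⌋ × 733 = 518 × 733 mm
X2: ⌊733/2⌋ × 518 = 366 × 518 mm
X3: ⌊518/2⌋ × 366 = 259 × 366 mm
X4: ⌊366/2⌋ × 259 = 183 × 259 mm

183 × 259 mm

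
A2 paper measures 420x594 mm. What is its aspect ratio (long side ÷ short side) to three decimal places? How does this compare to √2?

1.414

594 / 420 = 1.414
Matches √2 ≈ 1.414 — the ISO 216 defining ratio.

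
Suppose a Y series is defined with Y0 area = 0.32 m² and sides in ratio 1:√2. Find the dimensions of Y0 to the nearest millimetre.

Let the short side be w mm. Then w · w√2 = 0.32 m² = 320,000 mm².
w² = 320,000/√2, so w ≈ 475.7 mm; long side = w√2 ≈ 672.7 mm.

476 × 673 mm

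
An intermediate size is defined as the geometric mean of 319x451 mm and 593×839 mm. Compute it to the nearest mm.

435 × 615 mm

Short side: √(319 · 593) = √189167 ≈ 434.9 → 435 mm
Long side: √(451 · 839) = √378389 ≈ 615.1 → 615 mm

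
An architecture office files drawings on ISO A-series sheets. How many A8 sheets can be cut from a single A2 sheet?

Each ISO step halves the sheet: 1 × A2 → 2 × A3 → 4 × A4 → 8 × A5 → …
From A2 to A8 is 6 halving steps: 2^6 = 64.

64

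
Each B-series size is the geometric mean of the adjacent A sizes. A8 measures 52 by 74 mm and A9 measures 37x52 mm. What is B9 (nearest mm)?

44 × 62 mm

Short side: √(52 · 37) = √1924 ≈ 43.9 → 44 mm
Long side: √(74 · 52) = √3848 ≈ 62.0 → 62 mm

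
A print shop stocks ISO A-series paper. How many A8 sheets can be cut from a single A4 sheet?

Each ISO step halves the sheet: 1 × A4 → 2 × A5 → 4 × A6 → 8 × A7 → …
From A4 to A8 is 4 halving steps: 2^4 = 16.

16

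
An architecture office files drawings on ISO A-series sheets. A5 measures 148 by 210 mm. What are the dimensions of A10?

A6: ⌊210/2⌋ × 148 = 105 × 148 mm
A7: ⌊148/2⌋ × 105 = 74 × 105 mm
A8: ⌊105/2⌋ × 74 = 52 × 74 mm
A9: ⌊74/2⌋ × 52 = 37 × 52 mm
A10: ⌊52/2⌋ × 37 = 26 × 37 mm

26 × 37 mm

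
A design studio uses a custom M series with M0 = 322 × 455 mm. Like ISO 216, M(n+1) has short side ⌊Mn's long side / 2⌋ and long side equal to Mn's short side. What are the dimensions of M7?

28 × 40 mm

M1 = 227 × 322 mm (from M0 by 1 halving).
M2: ⌊322/2⌋ × 227 = 161 × 227 mm
M3: ⌊227/2⌋ × 161 = 113 × 161 mm
M4: ⌊161/2⌋ × 113 = 80 × 113 mm
M5: ⌊113/2⌋ × 80 = 56 × 80 mm
M6: ⌊80/2⌋ × 56 = 40 × 56 mm
M7: ⌊56/2⌋ × 40 = 28 × 40 mm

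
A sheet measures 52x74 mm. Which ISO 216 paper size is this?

A8 (52 × 74 mm)

Aspect ratio 74/52 ≈ 1.423 — close to the ISO √2 ≈ 1.414.
In the A-series (A0 area = 1 m²): A8 = 52 × 74 mm.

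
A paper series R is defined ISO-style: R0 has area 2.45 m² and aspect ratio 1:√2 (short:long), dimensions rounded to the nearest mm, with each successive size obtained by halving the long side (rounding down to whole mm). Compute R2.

658 × 930 mm

Let R0's short side be w mm. w · w√2 = 2.45 m² = 2,450,000 mm², so w ≈ 1316.2 mm and w√2 ≈ 1861.4 mm → R0 = 1316 × 1861 mm.
R1: ⌊1861/2⌋ × 1316 = 930 × 1316 mm
R2: ⌊1316/2⌋ × 930 = 658 × 930 mm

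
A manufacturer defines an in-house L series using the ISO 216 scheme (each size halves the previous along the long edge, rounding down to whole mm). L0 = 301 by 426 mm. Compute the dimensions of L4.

L1: ⌊426/2⌋ × 301 = 213 × 301 mm
L2: ⌊301/2⌋ × 213 = 150 × 213 mm
L3: ⌊213/2⌋ × 150 = 106 × 150 mm
L4: ⌊150/2⌋ × 106 = 75 × 106 mm

75 × 106 mm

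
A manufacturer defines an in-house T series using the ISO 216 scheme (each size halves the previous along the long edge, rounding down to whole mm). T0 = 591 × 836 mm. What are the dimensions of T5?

104 × 147 mm

T1: ⌊836/2⌋ × 591 = 418 × 591 mm
T2: ⌊591/2⌋ × 418 = 295 × 418 mm
T3: ⌊418/2⌋ × 295 = 209 × 295 mm
T4: ⌊295/2⌋ × 209 = 147 × 209 mm
T5: ⌊209/2⌋ × 147 = 104 × 147 mm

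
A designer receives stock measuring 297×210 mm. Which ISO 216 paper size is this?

A4 (210 × 297 mm)

Aspect ratio 297/210 ≈ 1.414 — close to the ISO √2 ≈ 1.414.
In the A-series (A0 area = 1 m²): A4 = 210 × 297 mm.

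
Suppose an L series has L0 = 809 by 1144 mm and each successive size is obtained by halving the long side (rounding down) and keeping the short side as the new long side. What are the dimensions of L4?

L1 = 572 × 809 mm (from L0 by 1 halving).
L2: ⌊809/2⌋ × 572 = 404 × 572 mm
L3: ⌊572/2⌋ × 404 = 286 × 404 mm
L4: ⌊404/2⌋ × 286 = 202 × 286 mm

202 × 286 mm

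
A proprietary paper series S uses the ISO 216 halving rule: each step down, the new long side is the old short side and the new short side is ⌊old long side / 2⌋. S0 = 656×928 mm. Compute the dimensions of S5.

S1: ⌊928/2⌋ × 656 = 464 × 656 mm
S2: ⌊656/2⌋ × 464 = 328 × 464 mm
S3: ⌊464/2⌋ × 328 = 232 × 328 mm
S4: ⌊328/2⌋ × 232 = 164 × 232 mm
S5: ⌊232/2⌋ × 164 = 116 × 164 mm

116 × 164 mm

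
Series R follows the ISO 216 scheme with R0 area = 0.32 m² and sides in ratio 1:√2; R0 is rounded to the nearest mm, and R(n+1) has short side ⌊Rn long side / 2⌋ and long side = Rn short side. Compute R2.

Let R0's short side be w mm. w · w√2 = 0.32 m² = 320,000 mm², so w ≈ 475.7 mm and w√2 ≈ 672.7 mm → R0 = 476 × 673 mm.
R1: ⌊673/2⌋ × 476 = 336 × 476 mm
R2: ⌊476/2⌋ × 336 = 238 × 336 mm

238 × 336 mm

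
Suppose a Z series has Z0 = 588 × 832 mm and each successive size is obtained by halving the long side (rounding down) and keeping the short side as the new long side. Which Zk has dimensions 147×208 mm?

Z0: 588 × 832 mm
Z1: 416 × 588 mm
Z2: 294 × 416 mm
Z3: 208 × 294 mm
Z4: 147 × 208 mm
Z5: 104 × 147 mm
→ matches Z4.

Z4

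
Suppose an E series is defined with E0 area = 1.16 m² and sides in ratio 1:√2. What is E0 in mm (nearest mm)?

Let the short side be w mm. Then w · w√2 = 1.16 m² = 1,160,000 mm².
w² = 1,160,000/√2, so w ≈ 905.7 mm; long side = w√2 ≈ 1280.8 mm.

906 × 1281 mm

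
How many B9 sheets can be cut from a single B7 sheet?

Each ISO step halves the sheet: 1 × B7 → 2 × B8 → 4 × B9
From B7 to B9 is 2 halving steps: 2^2 = 4.

4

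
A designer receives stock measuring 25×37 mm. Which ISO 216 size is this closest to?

A10 (26 × 37 mm)

Aspect ratio 37/25 ≈ 1.480 (ISO target is √2 ≈ 1.414).
In the A-series (A0 area = 1 m²): A10 = 26 × 37 mm.
Off by 1 mm total — nearest standard size.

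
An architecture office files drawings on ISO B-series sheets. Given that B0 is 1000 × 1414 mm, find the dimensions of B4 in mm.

B1: ⌊1414/2⌋ × 1000 = 707 × 1000 mm
B2: ⌊1000/2⌋ × 707 = 500 × 707 mm
B3: ⌊707/2⌋ × 500 = 353 × 500 mm
B4: ⌊500/2⌋ × 353 = 250 × 353 mm

250 × 353 mm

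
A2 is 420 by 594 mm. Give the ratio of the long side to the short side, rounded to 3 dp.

1.414

594 / 420 = 1.414
Matches √2 ≈ 1.414 — the ISO 216 defining ratio.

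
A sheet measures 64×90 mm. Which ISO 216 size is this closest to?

Aspect ratio 90/64 ≈ 1.406 — close to the ISO √2 ≈ 1.414.
In the B-series (B0 = 1000 × 1414 mm): B8 = 62 × 88 mm.
Off by 4 mm total — nearest standard size.

B8 (62 × 88 mm)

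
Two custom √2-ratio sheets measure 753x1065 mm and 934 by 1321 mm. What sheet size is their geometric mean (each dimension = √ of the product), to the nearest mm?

Short side: √(753 · 934) = √703302 ≈ 838.6 → 839 mm
Long side: √(1065 · 1321) = √1406865 ≈ 1186.1 → 1186 mm

839 × 1186 mm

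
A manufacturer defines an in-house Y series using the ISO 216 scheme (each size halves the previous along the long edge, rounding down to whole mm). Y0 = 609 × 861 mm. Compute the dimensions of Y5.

Y1: ⌊861/2⌋ × 609 = 430 × 609 mm
Y2: ⌊609/2⌋ × 430 = 304 × 430 mm
Y3: ⌊430/2⌋ × 304 = 215 × 304 mm
Y4: ⌊304/2⌋ × 215 = 152 × 215 mm
Y5: ⌊215/2⌋ × 152 = 107 × 152 mm

107 × 152 mm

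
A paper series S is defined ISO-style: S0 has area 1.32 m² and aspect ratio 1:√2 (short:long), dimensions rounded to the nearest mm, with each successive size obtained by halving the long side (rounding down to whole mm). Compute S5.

170 × 241 mm

Let S0's short side be w mm. w · w√2 = 1.32 m² = 1,320,000 mm², so w ≈ 966.1 mm and w√2 ≈ 1366.3 mm → S0 = 966 × 1366 mm.
S1: ⌊1366/2⌋ × 966 = 683 × 966 mm
S2: ⌊966/2⌋ × 683 = 483 × 683 mm
S3: ⌊683/2⌋ × 483 = 341 × 483 mm
S4: ⌊483/2⌋ × 341 = 241 × 341 mm
S5: ⌊341/2⌋ × 241 = 170 × 241 mm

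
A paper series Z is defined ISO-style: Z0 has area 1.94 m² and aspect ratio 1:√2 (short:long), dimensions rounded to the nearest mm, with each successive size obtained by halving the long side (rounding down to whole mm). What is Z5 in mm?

207 × 292 mm

Let Z0's short side be w mm. w · w√2 = 1.94 m² = 1,940,000 mm², so w ≈ 1171.2 mm and w√2 ≈ 1656.4 mm → Z0 = 1171 × 1656 mm.
Z1: ⌊1656/2⌋ × 1171 = 828 × 1171 mm
Z2: ⌊1171/2⌋ × 828 = 585 × 828 mm
Z3: ⌊828/2⌋ × 585 = 414 × 585 mm
Z4: ⌊585/2⌋ × 414 = 292 × 414 mm
Z5: ⌊414/2⌋ × 292 = 207 × 292 mm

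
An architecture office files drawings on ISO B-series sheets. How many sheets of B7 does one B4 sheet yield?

B4 = 250 × 353 mm; B7 = 88 × 125 mm.
Each halving step doubles the count; 3 steps from B4 to B7.
2^3 = 8.

8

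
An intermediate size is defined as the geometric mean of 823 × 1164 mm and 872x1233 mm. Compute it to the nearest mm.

847 × 1198 mm

Short side: √(823 · 872) = √717656 ≈ 847.1 → 847 mm
Long side: √(1164 · 1233) = √1435212 ≈ 1198.0 → 1198 mm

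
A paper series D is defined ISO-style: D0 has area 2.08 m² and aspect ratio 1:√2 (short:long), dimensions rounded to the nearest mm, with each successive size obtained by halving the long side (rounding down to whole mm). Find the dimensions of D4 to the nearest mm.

Let D0's short side be w mm. w · w√2 = 2.08 m² = 2,080,000 mm², so w ≈ 1212.8 mm and w√2 ≈ 1715.1 mm → D0 = 1213 × 1715 mm.
D1: ⌊1715/2⌋ × 1213 = 857 × 1213 mm
D2: ⌊1213/2⌋ × 857 = 606 × 857 mm
D3: ⌊857/2⌋ × 606 = 428 × 606 mm
D4: ⌊606/2⌋ × 428 = 303 × 428 mm

303 × 428 mm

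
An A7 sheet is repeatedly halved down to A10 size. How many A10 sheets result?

8

Each ISO step halves the sheet: 1 × A7 → 2 × A8 → 4 × A9 → 8 × A10
From A7 to A10 is 3 halving steps: 2^3 = 8.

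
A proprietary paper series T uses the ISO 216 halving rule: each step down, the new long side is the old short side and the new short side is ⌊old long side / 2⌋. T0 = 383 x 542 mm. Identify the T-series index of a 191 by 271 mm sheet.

T0: 383 × 542 mm
T1: 271 × 383 mm
T2: 191 × 271 mm
T3: 135 × 191 mm
→ matches T2.

T2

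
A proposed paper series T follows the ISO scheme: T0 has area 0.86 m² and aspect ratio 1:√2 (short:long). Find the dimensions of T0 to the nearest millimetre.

780 × 1103 mm

Let the short side be w mm. Then w · w√2 = 0.86 m² = 860,000 mm².
w² = 860,000/√2, so w ≈ 779.8 mm; long side = w√2 ≈ 1102.8 mm.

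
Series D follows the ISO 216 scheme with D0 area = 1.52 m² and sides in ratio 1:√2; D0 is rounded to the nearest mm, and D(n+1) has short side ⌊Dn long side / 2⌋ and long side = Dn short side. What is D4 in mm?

259 × 366 mm

Let D0's short side be w mm. w · w√2 = 1.52 m² = 1,520,000 mm², so w ≈ 1036.7 mm and w√2 ≈ 1466.2 mm → D0 = 1037 × 1466 mm.
D1: ⌊1466/2⌋ × 1037 = 733 × 1037 mm
D2: ⌊1037/2⌋ × 733 = 518 × 733 mm
D3: ⌊733/2⌋ × 518 = 366 × 518 mm
D4: ⌊518/2⌋ × 366 = 259 × 366 mm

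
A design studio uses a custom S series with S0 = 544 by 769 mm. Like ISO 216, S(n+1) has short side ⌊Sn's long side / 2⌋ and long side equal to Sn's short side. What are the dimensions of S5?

96 × 136 mm

S1: ⌊769/2⌋ × 544 = 384 × 544 mm
S2: ⌊544/2⌋ × 384 = 272 × 384 mm
S3: ⌊384/2⌋ × 272 = 192 × 272 mm
S4: ⌊272/2⌋ × 192 = 136 × 192 mm
S5: ⌊192/2⌋ × 136 = 96 × 136 mm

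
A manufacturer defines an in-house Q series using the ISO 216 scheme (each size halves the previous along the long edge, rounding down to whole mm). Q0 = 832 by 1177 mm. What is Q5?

147 × 208 mm

Q1: ⌊1177/2⌋ × 832 = 588 × 832 mm
Q2: ⌊832/2⌋ × 588 = 416 × 588 mm
Q3: ⌊588/2⌋ × 416 = 294 × 416 mm
Q4: ⌊416/2⌋ × 294 = 208 × 294 mm
Q5: ⌊294/2⌋ × 208 = 147 × 208 mm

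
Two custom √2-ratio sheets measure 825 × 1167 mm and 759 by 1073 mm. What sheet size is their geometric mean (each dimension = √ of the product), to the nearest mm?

Short side: √(825 · 759) = √626175 ≈ 791.3 → 791 mm
Long side: √(1167 · 1073) = √1252191 ≈ 1119.0 → 1119 mm

791 × 1119 mm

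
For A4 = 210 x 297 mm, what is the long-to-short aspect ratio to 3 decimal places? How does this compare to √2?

1.414

297 / 210 = 1.414
Matches √2 ≈ 1.414 — the ISO 216 defining ratio.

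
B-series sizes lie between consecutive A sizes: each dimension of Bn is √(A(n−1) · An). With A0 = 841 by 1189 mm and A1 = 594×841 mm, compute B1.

Short side: √(841 · 594) = √499554 ≈ 706.8 → 707 mm
Long side: √(1189 · 841) = √999949 ≈ 1000.0 → 1000 mm

707 × 1000 mm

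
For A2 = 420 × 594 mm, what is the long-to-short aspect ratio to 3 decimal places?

594 / 420 = 1.414
Matches √2 ≈ 1.414 — the ISO 216 defining ratio.

1.414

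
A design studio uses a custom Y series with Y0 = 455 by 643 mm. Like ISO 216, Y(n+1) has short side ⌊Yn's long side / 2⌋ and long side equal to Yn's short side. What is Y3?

160 × 227 mm

Y1: ⌊643/2⌋ × 455 = 321 × 455 mm
Y2: ⌊455/2⌋ × 321 = 227 × 321 mm
Y3: ⌊321/2⌋ × 227 = 160 × 227 mm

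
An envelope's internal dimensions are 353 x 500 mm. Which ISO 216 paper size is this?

B3 (353 × 500 mm)

Aspect ratio 500/353 ≈ 1.416 — close to the ISO √2 ≈ 1.414.
In the B-series (B0 = 1000 × 1414 mm): B3 = 353 × 500 mm.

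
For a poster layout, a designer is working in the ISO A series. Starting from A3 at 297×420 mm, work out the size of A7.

74 × 105 mm

A4: ⌊420/2⌋ × 297 = 210 × 297 mm
A5: ⌊297/2⌋ × 210 = 148 × 210 mm
A6: ⌊210/2⌋ × 148 = 105 × 148 mm
A7: ⌊148/2⌋ × 105 = 74 × 105 mm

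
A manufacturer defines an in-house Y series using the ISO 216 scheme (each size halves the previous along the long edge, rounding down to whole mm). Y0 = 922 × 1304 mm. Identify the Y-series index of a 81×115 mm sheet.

Y0: 922 × 1304 mm
Y1: 652 × 922 mm
Y2: 461 × 652 mm
Y3: 326 × 461 mm
Y4: 230 × 326 mm
Y5: 163 × 230 mm
Y6: 115 × 163 mm
Y7: 81 × 115 mm
Y8: 57 × 81 mm
→ matches Y7.

Y7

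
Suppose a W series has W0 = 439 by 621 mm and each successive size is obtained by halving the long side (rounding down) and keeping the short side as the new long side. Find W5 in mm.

77 × 109 mm

W1: ⌊621/2⌋ × 439 = 310 × 439 mm
W2: ⌊439/2⌋ × 310 = 219 × 310 mm
W3: ⌊310/2⌋ × 219 = 155 × 219 mm
W4: ⌊219/2⌋ × 155 = 109 × 155 mm
W5: ⌊155/2⌋ × 109 = 77 × 109 mm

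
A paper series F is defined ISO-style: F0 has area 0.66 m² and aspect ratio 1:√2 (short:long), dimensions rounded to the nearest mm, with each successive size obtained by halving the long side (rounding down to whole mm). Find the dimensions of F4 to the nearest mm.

170 × 241 mm

Let F0's short side be w mm. w · w√2 = 0.66 m² = 660,000 mm², so w ≈ 683.1 mm and w√2 ≈ 966.1 mm → F0 = 683 × 966 mm.
F1: ⌊966/2⌋ × 683 = 483 × 683 mm
F2: ⌊683/2⌋ × 483 = 341 × 483 mm
F3: ⌊483/2⌋ × 341 = 241 × 341 mm
F4: ⌊341/2⌋ × 241 = 170 × 241 mm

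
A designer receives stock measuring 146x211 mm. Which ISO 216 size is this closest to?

A5 (148 × 210 mm)

Aspect ratio 211/146 ≈ 1.445 (ISO target is √2 ≈ 1.414).
In the A-series (A0 area = 1 m²): A5 = 148 × 210 mm.
Off by 3 mm total — nearest standard size.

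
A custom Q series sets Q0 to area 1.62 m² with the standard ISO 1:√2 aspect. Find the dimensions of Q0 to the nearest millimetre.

1070 × 1514 mm

Let the short side be w mm. Then w · w√2 = 1.62 m² = 1,620,000 mm².
w² = 1,620,000/√2, so w ≈ 1070.3 mm; long side = w√2 ≈ 1513.6 mm.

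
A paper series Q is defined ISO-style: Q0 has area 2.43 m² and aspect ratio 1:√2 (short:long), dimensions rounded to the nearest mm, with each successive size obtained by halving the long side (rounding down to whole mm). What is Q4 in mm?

Let Q0's short side be w mm. w · w√2 = 2.43 m² = 2,430,000 mm², so w ≈ 1310.8 mm and w√2 ≈ 1853.8 mm → Q0 = 1311 × 1854 mm.
Q1: ⌊1854/2⌋ × 1311 = 927 × 1311 mm
Q2: ⌊1311/2⌋ × 927 = 655 × 927 mm
Q3: ⌊927/2⌋ × 655 = 463 × 655 mm
Q4: ⌊655/2⌋ × 463 = 327 × 463 mm

327 × 463 mm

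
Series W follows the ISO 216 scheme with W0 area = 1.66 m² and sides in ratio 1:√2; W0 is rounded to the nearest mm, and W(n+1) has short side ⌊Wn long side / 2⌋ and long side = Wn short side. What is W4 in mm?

270 × 383 mm

Let W0's short side be w mm. w · w√2 = 1.66 m² = 1,660,000 mm², so w ≈ 1083.4 mm and w√2 ≈ 1532.2 mm → W0 = 1083 × 1532 mm.
W1: ⌊1532/2⌋ × 1083 = 766 × 1083 mm
W2: ⌊1083/2⌋ × 766 = 541 × 766 mm
W3: ⌊766/2⌋ × 541 = 383 × 541 mm
W4: ⌊541/2⌋ × 383 = 270 × 383 mm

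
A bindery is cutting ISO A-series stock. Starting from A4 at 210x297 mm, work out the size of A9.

A5: ⌊297/2⌋ × 210 = 148 × 210 mm
A6: ⌊210/2⌋ × 148 = 105 × 148 mm
A7: ⌊148/2⌋ × 105 = 74 × 105 mm
A8: ⌊105/2⌋ × 74 = 52 × 74 mm
A9: ⌊74/2⌋ × 52 = 37 × 52 mm

37 × 52 mm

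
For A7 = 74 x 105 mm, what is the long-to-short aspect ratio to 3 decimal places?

1.419

105 / 74 = 1.419
ISO 216 targets √2 ≈ 1.414; the +0.005 deviation is from mm rounding.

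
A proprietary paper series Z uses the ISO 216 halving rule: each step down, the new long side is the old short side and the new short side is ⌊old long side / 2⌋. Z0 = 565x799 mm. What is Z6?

70 × 99 mm

Z1 = 399 × 565 mm (from Z0 by 1 halving).
Z2: ⌊565/2⌋ × 399 = 282 × 399 mm
Z3: ⌊399/2⌋ × 282 = 199 × 282 mm
Z4: ⌊282/2⌋ × 199 = 141 × 199 mm
Z5: ⌊199/2⌋ × 141 = 99 × 141 mm
Z6: ⌊141/2⌋ × 99 = 70 × 99 mm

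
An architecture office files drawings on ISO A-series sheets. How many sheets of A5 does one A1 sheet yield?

A1 = 594 × 841 mm; A5 = 148 × 210 mm.
Each halving step doubles the count; 4 steps from A1 to A5.
2^4 = 16.

16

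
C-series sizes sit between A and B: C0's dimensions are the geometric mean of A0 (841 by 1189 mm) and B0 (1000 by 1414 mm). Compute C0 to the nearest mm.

917 × 1297 mm

Short: √(841 · 1000) = √841000 ≈ 917.1 mm.
Long: √(1189 · 1414) = √1681246 ≈ 1296.6 mm.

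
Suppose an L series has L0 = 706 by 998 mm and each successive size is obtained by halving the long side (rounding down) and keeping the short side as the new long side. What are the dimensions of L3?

L1: ⌊998/2⌋ × 706 = 499 × 706 mm
L2: ⌊706/2⌋ × 499 = 353 × 499 mm
L3: ⌊499/2⌋ × 353 = 249 × 353 mm

249 × 353 mm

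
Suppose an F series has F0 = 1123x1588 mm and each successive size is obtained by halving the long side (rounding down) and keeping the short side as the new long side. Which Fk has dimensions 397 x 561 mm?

F3

F0: 1123 × 1588 mm
F1: 794 × 1123 mm
F2: 561 × 794 mm
F3: 397 × 561 mm
F4: 280 × 397 mm
→ matches F3.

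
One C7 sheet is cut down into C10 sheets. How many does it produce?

8

Each ISO step halves the sheet: 1 × C7 → 2 × C8 → 4 × C9 → 8 × C10
From C7 to C10 is 3 halving steps: 2^3 = 8.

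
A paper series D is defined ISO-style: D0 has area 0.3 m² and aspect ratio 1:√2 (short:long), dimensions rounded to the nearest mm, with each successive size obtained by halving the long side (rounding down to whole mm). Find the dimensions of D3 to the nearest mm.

Let D0's short side be w mm. w · w√2 = 0.3 m² = 300,000 mm², so w ≈ 460.6 mm and w√2 ≈ 651.4 mm → D0 = 461 × 651 mm.
D1: ⌊651/2⌋ × 461 = 325 × 461 mm
D2: ⌊461/2⌋ × 325 = 230 × 325 mm
D3: ⌊325/2⌋ × 230 = 162 × 230 mm

162 × 230 mm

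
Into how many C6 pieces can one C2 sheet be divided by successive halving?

Each ISO step halves the sheet: 1 × C2 → 2 × C3 → 4 × C4 → 8 × C5 → …
From C2 to C6 is 4 halving steps: 2^4 = 16.

16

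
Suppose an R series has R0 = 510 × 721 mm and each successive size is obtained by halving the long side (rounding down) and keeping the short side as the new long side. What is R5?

90 × 127 mm

R1: ⌊721/2⌋ × 510 = 360 × 510 mm
R2: ⌊510/2⌋ × 360 = 255 × 360 mm
R3: ⌊360/2⌋ × 255 = 180 × 255 mm
R4: ⌊255/2⌋ × 180 = 127 × 180 mm
R5: ⌊180/2⌋ × 127 = 90 × 127 mm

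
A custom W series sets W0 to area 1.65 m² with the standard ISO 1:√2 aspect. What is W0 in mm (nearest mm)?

Let the short side be w mm. Then w · w√2 = 1.65 m² = 1,650,000 mm².
w² = 1,650,000/√2, so w ≈ 1080.2 mm; long side = w√2 ≈ 1527.6 mm.

1080 × 1528 mm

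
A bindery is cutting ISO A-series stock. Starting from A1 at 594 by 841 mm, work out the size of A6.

105 × 148 mm

A2: ⌊841/2⌋ × 594 = 420 × 594 mm
A3: ⌊594/2⌋ × 420 = 297 × 420 mm
A4: ⌊420/2⌋ × 297 = 210 × 297 mm
A5: ⌊297/2⌋ × 210 = 148 × 210 mm
A6: ⌊210/2⌋ × 148 = 105 × 148 mm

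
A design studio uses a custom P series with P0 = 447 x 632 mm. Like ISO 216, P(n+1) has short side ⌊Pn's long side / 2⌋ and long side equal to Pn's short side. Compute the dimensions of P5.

79 × 111 mm

P1: ⌊632/2⌋ × 447 = 316 × 447 mm
P2: ⌊447/2⌋ × 316 = 223 × 316 mm
P3: ⌊316/2⌋ × 223 = 158 × 223 mm
P4: ⌊223/2⌋ × 158 = 111 × 158 mm
P5: ⌊158/2⌋ × 111 = 79 × 111 mm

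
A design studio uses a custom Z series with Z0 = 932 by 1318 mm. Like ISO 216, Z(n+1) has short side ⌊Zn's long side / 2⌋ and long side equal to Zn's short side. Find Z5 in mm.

Z1: ⌊1318/2⌋ × 932 = 659 × 932 mm
Z2: ⌊932/2⌋ × 659 = 466 × 659 mm
Z3: ⌊659/2⌋ × 466 = 329 × 466 mm
Z4: ⌊466/2⌋ × 329 = 233 × 329 mm
Z5: ⌊329/2⌋ × 233 = 164 × 233 mm

164 × 233 mm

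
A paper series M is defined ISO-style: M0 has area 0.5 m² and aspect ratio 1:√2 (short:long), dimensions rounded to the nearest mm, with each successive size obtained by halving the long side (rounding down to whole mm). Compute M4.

Let M0's short side be w mm. w · w√2 = 0.5 m² = 500,000 mm², so w ≈ 594.6 mm and w√2 ≈ 840.9 mm → M0 = 595 × 841 mm.
M1: ⌊841/2⌋ × 595 = 420 × 595 mm
M2: ⌊595/2⌋ × 420 = 297 × 420 mm
M3: ⌊420/2⌋ × 297 = 210 × 297 mm
M4: ⌊297/2⌋ × 210 = 148 × 210 mm

148 × 210 mm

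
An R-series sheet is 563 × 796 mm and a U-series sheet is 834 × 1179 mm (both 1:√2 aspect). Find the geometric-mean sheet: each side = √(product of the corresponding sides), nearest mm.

685 × 969 mm

Short side: √(563 · 834) = √469542 ≈ 685.2 → 685 mm
Long side: √(796 · 1179) = √938484 ≈ 968.8 → 969 mm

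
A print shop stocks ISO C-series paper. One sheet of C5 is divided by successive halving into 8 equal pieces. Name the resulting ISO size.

C8

8 = 2^3, so 3 halving steps.
C5 → C6 → … → C8 after 3 steps.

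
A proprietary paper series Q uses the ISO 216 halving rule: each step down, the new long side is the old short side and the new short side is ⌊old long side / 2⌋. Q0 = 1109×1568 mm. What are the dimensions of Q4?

277 × 392 mm

Q1: ⌊1568/2⌋ × 1109 = 784 × 1109 mm
Q2: ⌊1109/2⌋ × 784 = 554 × 784 mm
Q3: ⌊784/2⌋ × 554 = 392 × 554 mm
Q4: ⌊554/2⌋ × 392 = 277 × 392 mm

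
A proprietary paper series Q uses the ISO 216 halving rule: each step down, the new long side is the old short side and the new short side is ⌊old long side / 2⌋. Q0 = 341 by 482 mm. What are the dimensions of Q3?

120 × 170 mm

Q1: ⌊482/2⌋ × 341 = 241 × 341 mm
Q2: ⌊341/2⌋ × 241 = 170 × 241 mm
Q3: ⌊241/2⌋ × 170 = 120 × 170 mm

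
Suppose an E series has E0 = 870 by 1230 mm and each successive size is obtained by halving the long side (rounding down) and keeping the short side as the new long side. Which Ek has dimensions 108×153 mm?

E6

E0: 870 × 1230 mm
E1: 615 × 870 mm
E2: 435 × 615 mm
E3: 307 × 435 mm
E4: 217 × 307 mm
E5: 153 × 217 mm
E6: 108 × 153 mm
E7: 76 × 108 mm
→ matches E6.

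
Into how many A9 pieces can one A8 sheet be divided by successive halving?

2

A8 = 52 × 74 mm; A9 = 37 × 52 mm.
Each halving step doubles the count; 1 step from A8 to A9.
2^1 = 2.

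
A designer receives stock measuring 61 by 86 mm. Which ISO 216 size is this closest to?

Aspect ratio 86/61 ≈ 1.410 — close to the ISO √2 ≈ 1.414.
In the B-series (B0 = 1000 × 1414 mm): B8 = 62 × 88 mm.
Off by 3 mm total — nearest standard size.

B8 (62 × 88 mm)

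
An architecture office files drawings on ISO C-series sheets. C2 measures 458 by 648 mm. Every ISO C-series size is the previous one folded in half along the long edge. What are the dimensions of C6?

114 × 162 mm

C3: ⌊648/2⌋ × 458 = 324 × 458 mm
C4: ⌊458/2⌋ × 324 = 229 × 324 mm
C5: ⌊324/2⌋ × 229 = 162 × 229 mm
C6: ⌊229/2⌋ × 162 = 114 × 162 mm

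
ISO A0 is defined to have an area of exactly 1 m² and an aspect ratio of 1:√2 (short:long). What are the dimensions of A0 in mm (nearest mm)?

841 × 1189 mm

Let the short side be w mm. Then the long side is w√2 and w · w√2 = 10⁶ mm².
w² = 10⁶/√2, so w = 1000 / 2^(1/4) ≈ 840.9 mm; long side = 1000 · 2^(1/4) ≈ 1189.2 mm.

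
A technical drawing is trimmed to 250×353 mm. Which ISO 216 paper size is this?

B4 (250 × 353 mm)

Aspect ratio 353/250 ≈ 1.412 — close to the ISO √2 ≈ 1.414.
In the B-series (B0 = 1000 × 1414 mm): B4 = 250 × 353 mm.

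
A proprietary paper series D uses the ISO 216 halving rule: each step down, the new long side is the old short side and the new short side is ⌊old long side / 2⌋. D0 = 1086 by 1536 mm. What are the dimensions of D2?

D1: ⌊1536/2⌋ × 1086 = 768 × 1086 mm
D2: ⌊1086/2⌋ × 768 = 543 × 768 mm

543 × 768 mm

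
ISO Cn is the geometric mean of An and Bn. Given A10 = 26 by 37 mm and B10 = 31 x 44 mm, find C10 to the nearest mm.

Short side: √(26 · 31) = √806 ≈ 28.4 → 28 mm
Long side: √(37 · 44) = √1628 ≈ 40.3 → 40 mm

28 × 40 mm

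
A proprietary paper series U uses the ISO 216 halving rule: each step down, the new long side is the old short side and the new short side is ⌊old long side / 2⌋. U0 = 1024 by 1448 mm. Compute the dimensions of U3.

362 × 512 mm

U1: ⌊1448/2⌋ × 1024 = 724 × 1024 mm
U2: ⌊1024/2⌋ × 724 = 512 × 724 mm
U3: ⌊724/2⌋ × 512 = 362 × 512 mm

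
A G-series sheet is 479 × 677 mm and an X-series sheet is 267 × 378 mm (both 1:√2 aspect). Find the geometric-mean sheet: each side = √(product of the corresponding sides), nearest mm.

Short side: √(479 · 267) = √127893 ≈ 357.6 → 358 mm
Long side: √(677 · 378) = √255906 ≈ 505.9 → 506 mm

358 × 506 mm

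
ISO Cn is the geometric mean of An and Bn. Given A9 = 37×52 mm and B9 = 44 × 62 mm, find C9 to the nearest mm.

40 × 57 mm

Short side: √(37 · 44) = √1628 ≈ 40.3 → 40 mm
Long side: √(52 · 62) = √3224 ≈ 56.8 → 57 mm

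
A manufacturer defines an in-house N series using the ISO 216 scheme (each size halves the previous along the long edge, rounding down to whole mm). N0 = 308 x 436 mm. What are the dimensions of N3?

109 × 154 mm

N1: ⌊436/2⌋ × 308 = 218 × 308 mm
N2: ⌊308/2⌋ × 218 = 154 × 218 mm
N3: ⌊218/2⌋ × 154 = 109 × 154 mm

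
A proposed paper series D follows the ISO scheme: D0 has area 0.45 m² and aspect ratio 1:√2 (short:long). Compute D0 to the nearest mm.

Let the short side be w mm. Then w · w√2 = 0.45 m² = 450,000 mm².
w² = 450,000/√2, so w ≈ 564.1 mm; long side = w√2 ≈ 797.7 mm.

564 × 798 mm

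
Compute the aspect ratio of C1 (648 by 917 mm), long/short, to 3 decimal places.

917 / 648 = 1.415
Matches √2 ≈ 1.414 — the ISO 216 defining ratio.

1.415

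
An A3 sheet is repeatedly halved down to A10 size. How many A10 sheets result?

Each ISO step halves the sheet: 1 × A3 → 2 × A4 → 4 × A5 → 8 × A6 → …
From A3 to A10 is 7 halving steps: 2^7 = 128.

128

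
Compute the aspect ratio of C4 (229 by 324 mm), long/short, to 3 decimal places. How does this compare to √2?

324 / 229 = 1.415
Matches √2 ≈ 1.414 — the ISO 216 defining ratio.

1.415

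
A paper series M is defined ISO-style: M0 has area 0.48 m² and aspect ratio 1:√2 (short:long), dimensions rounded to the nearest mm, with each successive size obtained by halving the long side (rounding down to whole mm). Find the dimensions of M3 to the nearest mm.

206 × 291 mm

Let M0's short side be w mm. w · w√2 = 0.48 m² = 480,000 mm², so w ≈ 582.6 mm and w√2 ≈ 823.9 mm → M0 = 583 × 824 mm.
M1: ⌊824/2⌋ × 583 = 412 × 583 mm
M2: ⌊583/2⌋ × 412 = 291 × 412 mm
M3: ⌊412/2⌋ × 291 = 206 × 291 mm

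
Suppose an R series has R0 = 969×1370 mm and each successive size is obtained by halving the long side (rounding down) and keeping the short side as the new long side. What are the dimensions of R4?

R1: ⌊1370/2⌋ × 969 = 685 × 969 mm
R2: ⌊969/2⌋ × 685 = 484 × 685 mm
R3: ⌊685/2⌋ × 484 = 342 × 484 mm
R4: ⌊484/2⌋ × 342 = 242 × 342 mm

242 × 342 mm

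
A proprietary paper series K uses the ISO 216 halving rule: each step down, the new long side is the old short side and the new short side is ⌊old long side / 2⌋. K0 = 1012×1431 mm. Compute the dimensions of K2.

K1: ⌊1431/2⌋ × 1012 = 715 × 1012 mm
K2: ⌊1012/2⌋ × 715 = 506 × 715 mm

506 × 715 mm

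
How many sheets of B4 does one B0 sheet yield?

16

Each ISO step halves the sheet: 1 × B0 → 2 × B1 → 4 × B2 → 8 × B3 → …
From B0 to B4 is 4 halving steps: 2^4 = 16.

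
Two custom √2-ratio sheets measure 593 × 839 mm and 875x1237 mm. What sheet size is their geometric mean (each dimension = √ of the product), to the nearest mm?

Short side: √(593 · 875) = √518875 ≈ 720.3 → 720 mm
Long side: √(839 · 1237) = √1037843 ≈ 1018.7 → 1019 mm

720 × 1019 mm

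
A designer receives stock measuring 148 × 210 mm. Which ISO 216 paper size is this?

A5 (148 × 210 mm)

Aspect ratio 210/148 ≈ 1.419 — close to the ISO √2 ≈ 1.414.
In the A-series (A0 area = 1 m²): A5 = 148 × 210 mm.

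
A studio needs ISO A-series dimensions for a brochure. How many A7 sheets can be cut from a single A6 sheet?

2

Each ISO step halves the sheet: 1 × A6 → 2 × A7
From A6 to A7 is 1 halving step: 2^1 = 2.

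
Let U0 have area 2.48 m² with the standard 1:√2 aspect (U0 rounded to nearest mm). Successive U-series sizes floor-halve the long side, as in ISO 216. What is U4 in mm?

331 × 468 mm

Let U0's short side be w mm. w · w√2 = 2.48 m² = 2,480,000 mm², so w ≈ 1324.2 mm and w√2 ≈ 1872.8 mm → U0 = 1324 × 1873 mm.
U1: ⌊1873/2⌋ × 1324 = 936 × 1324 mm
U2: ⌊1324/2⌋ × 936 = 662 × 936 mm
U3: ⌊936/2⌋ × 662 = 468 × 662 mm
U4: ⌊662/2⌋ × 468 = 331 × 468 mm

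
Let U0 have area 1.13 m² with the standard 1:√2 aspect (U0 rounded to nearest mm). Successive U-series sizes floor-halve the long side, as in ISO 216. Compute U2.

Let U0's short side be w mm. w · w√2 = 1.13 m² = 1,130,000 mm², so w ≈ 893.9 mm and w√2 ≈ 1264.1 mm → U0 = 894 × 1264 mm.
U1: ⌊1264/2⌋ × 894 = 632 × 894 mm
U2: ⌊894/2⌋ × 632 = 447 × 632 mm

447 × 632 mm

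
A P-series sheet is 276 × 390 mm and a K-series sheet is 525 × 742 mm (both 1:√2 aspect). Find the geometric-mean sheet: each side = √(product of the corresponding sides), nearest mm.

381 × 538 mm

Short side: √(276 · 525) = √144900 ≈ 380.7 → 381 mm
Long side: √(390 · 742) = √289380 ≈ 537.9 → 538 mm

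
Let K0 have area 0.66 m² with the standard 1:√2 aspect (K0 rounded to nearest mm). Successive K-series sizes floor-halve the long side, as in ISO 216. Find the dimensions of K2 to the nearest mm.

Let K0's short side be w mm. w · w√2 = 0.66 m² = 660,000 mm², so w ≈ 683.1 mm and w√2 ≈ 966.1 mm → K0 = 683 × 966 mm.
K1: ⌊966/2⌋ × 683 = 483 × 683 mm
K2: ⌊683/2⌋ × 483 = 341 × 483 mm

341 × 483 mm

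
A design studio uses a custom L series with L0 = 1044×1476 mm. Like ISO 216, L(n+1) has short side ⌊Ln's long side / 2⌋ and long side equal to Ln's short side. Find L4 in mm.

L1: ⌊1476/2⌋ × 1044 = 738 × 1044 mm
L2: ⌊1044/2⌋ × 738 = 522 × 738 mm
L3: ⌊738/2⌋ × 522 = 369 × 522 mm
L4: ⌊522/2⌋ × 369 = 261 × 369 mm

261 × 369 mm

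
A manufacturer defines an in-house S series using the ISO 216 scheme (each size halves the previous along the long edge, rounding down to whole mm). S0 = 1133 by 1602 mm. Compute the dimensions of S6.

141 × 200 mm

S1: ⌊1602/2⌋ × 1133 = 801 × 1133 mm
S2: ⌊1133/2⌋ × 801 = 566 × 801 mm
S3: ⌊801/2⌋ × 566 = 400 × 566 mm
S4: ⌊566/2⌋ × 400 = 283 × 400 mm
S5: ⌊400/2⌋ × 283 = 200 × 283 mm
S6: ⌊283/2⌋ × 200 = 141 × 200 mm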